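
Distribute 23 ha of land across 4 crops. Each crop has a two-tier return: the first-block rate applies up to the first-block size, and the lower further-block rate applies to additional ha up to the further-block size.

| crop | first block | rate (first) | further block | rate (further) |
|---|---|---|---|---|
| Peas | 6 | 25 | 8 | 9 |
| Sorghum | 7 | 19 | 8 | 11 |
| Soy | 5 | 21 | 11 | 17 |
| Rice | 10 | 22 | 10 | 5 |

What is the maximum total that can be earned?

513

Rank every tier by rate: Peas/first 25 > Rice/first 22 > Soy/first 21 > Sorghum/first 19 > Soy/second 17 > Sorghum/second 11 > Peas/second 9 > Rice/second 5.
Fill Peas first block (6 at 25) — 17 left.
Rice first at 22: fill all 10 — 7 left.
Fill Soy first block (5 at 21) — 2 left.
Sorghum first at 19: only 2 left, fill 2.
Total = 25×6 + 22×10 + 21×5 + 19×2 = 513.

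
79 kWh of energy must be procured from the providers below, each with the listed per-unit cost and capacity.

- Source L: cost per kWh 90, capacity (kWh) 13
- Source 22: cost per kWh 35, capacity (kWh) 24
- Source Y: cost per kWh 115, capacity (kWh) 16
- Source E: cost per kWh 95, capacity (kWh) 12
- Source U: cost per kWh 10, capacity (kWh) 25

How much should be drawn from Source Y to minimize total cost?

Cheapest first:
Source U (10): use full 25 → 54 kWh to go.
Take 24 from Source 22 at 35 → need 30 more.
Take 13 from Source L at 90 → need 17 more.
Source E (95): use full 12 → 5 kWh to go.
Source Y at 115: take 5 of its 16 → requirement met.

5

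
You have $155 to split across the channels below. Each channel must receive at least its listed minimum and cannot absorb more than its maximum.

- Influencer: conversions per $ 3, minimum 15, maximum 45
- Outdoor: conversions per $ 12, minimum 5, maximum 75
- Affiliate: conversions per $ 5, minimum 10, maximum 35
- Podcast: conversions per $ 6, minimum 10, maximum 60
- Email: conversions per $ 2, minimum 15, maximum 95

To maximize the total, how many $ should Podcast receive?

Meeting every minimum uses 15+5+10+10+15 = 55 $, leaving 100.
Order the channels by conversions per $: Outdoor 12 > Podcast 6 > Affiliate 5 > Influencer 3 > Email 2.
Outdoor: +70 to 75 (cap) → 30 left.
Only 30 left; Podcast takes them to reach 40.

40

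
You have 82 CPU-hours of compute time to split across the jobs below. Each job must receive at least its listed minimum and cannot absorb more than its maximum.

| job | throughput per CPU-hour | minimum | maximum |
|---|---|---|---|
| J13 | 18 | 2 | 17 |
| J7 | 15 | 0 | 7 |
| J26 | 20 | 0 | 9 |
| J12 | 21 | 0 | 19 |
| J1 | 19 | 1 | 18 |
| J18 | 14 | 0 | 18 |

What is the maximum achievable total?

1500

Meeting every minimum uses 2+0+0+0+1+0 = 3 CPU-hours, leaving 79.
Order the jobs by throughput per CPU-hour: J12 21 > J26 20 > J1 19 > J13 18 > J7 15 > J18 14.
J12: +19 to 19 (cap) ; 60 left.
J26 takes 9 more to reach its cap of 9 ; 51 left.
Give J1 17 more to hit its cap of 18 ; 34 left.
Give J13 15 more to hit its cap of 17 ; 19 left.
J7 takes 7 more to reach its cap of 7 ; 12 left.
Only 12 left; J18 takes them to reach 12.
Total = 18×17 + 15×7 + 20×9 + 21×19 + 19×18 + 14×12 = 1500.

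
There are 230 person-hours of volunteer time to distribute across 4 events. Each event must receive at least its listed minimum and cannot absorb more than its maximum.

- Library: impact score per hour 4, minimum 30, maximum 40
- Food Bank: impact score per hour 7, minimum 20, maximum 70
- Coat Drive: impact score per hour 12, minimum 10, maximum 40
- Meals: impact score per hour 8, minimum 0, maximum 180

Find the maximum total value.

1860

Meeting every minimum uses 30+20+10+0 = 60 person-hours, leaving 170.
Highest impact score per hour first: Coat Drive 12 > Meals 8 > Food Bank 7 > Library 4.
Give Coat Drive 30 more to hit its cap of 40 ; 140 left.
Only 140 left; Meals takes them to reach 140.
Total = 4×30 + 7×20 + 12×40 + 8×140 = 1860.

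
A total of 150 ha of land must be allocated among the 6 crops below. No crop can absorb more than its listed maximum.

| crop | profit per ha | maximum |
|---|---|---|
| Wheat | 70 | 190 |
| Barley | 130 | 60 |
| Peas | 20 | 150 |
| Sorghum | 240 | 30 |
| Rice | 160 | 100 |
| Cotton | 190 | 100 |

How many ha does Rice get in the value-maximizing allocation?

20

Order the crops by profit per ha: Sorghum 240 > Cotton 190 > Rice 160 > Barley 130 > Wheat 70 > Peas 20.
Sorghum takes 30 to reach its cap of 30 ; 120 left.
Cotton takes 100 to reach its cap of 100 ; 20 left.
Rice: +20 (room for 100) → 20. Pool exhausted.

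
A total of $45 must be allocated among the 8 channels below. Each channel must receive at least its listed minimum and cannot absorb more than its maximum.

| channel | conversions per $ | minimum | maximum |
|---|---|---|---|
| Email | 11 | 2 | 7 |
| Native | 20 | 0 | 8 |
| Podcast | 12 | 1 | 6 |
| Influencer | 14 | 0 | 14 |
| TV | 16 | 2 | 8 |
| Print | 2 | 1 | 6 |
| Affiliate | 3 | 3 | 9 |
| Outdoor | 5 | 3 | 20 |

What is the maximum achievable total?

Meeting every minimum uses 2+0+1+0+2+1+3+3 = 12 $, leaving 33.
Order the channels by conversions per $: Native 20 > TV 16 > Influencer 14 > Podcast 12 > Email 11 > Outdoor 5 > Affiliate 3 > Print 2.
Native: +8 to 8 (cap) → 25 left.
Give TV 6 more to hit its cap of 8 → 19 left.
Influencer: +14 to 14 (cap) → 5 left.
Give Podcast 5 more to hit its cap of 6 → 0 left.
Total = 11×2 + 20×8 + 12×6 + 14×14 + 16×8 + 2×1 + 3×3 + 5×3 = 604.

604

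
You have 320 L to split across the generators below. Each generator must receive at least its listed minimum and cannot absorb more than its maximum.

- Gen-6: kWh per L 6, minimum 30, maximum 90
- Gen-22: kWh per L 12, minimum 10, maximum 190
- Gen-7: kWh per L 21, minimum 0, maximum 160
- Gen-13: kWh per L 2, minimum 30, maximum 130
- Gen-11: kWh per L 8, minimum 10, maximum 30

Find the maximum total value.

Meeting every minimum uses 30+10+0+30+10 = 80 L, leaving 240.
Rank by kWh per L: Gen-7 21 > Gen-22 12 > Gen-11 8 > Gen-6 6 > Gen-13 2.
Gen-7: +160 to 160 (cap) — 80 left.
Gen-22: +80 (room for 180) → 90. Pool exhausted.
Total = 6×30 + 12×90 + 21×160 + 2×30 + 8×10 = 4760.

4760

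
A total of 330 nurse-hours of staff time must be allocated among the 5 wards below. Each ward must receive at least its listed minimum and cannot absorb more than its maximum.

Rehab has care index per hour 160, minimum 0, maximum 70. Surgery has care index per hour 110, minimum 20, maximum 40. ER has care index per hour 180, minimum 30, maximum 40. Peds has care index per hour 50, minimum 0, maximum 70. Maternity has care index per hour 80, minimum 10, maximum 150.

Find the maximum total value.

36300

Meeting every minimum uses 0+20+30+0+10 = 60 nurse-hours, leaving 270.
Rank by care index per hour: ER 180 > Rehab 160 > Surgery 110 > Maternity 80 > Peds 50.
Give ER 10 more to hit its cap of 40 → 260 left.
Rehab: +70 to 70 (cap) → 190 left.
Surgery: +20 to 40 (cap) → 170 left.
Maternity: +140 to 150 (cap) → 30 left.
Only 30 left; Peds takes them to reach 30.
Total = 160×70 + 110×40 + 180×40 + 50×30 + 80×150 = 36300.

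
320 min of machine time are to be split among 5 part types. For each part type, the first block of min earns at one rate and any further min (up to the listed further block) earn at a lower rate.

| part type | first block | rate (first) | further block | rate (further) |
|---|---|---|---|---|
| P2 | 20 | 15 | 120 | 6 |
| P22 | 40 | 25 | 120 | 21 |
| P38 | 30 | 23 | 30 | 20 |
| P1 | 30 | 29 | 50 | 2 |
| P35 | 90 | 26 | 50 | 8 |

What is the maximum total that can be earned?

Order all 10 blocks by rate: P1/first 29 > P35/first 26 > P22/first 25 > P38/first 23 > P22/second 21 > P38/second 20 > P2/first 15 > P35/second 8 > P2/second 6 > P1/second 2.
P1 first at 29: fill all 30 → 290 left.
P35 first at 26: fill all 90 → 200 left.
P22/first (25): +40 → 160 left.
P38 first at 23: fill all 30 → 130 left.
P22 second at 21: fill all 120 → 10 left.
P38/second: +10 of 30 at 20; pool empty.
Total = 29×30 + 26×90 + 25×40 + 23×30 + 21×120 + 20×10 = 7620.

7620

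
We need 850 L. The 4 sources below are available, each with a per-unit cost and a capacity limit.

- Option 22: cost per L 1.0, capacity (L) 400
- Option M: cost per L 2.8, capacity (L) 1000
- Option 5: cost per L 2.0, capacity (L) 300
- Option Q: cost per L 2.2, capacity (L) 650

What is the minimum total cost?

Fill from the cheapest source first.
Option 22 at 1.0: take all 400 L → 450 still needed.
Option 5 at 2.0: take all 300 L → 150 still needed.
Take 150 from Option Q at 2.2 to finish.
Option M: unused.
Cost = 400×1.0 + 300×2.0 + 150×2.2 = 1330.

1330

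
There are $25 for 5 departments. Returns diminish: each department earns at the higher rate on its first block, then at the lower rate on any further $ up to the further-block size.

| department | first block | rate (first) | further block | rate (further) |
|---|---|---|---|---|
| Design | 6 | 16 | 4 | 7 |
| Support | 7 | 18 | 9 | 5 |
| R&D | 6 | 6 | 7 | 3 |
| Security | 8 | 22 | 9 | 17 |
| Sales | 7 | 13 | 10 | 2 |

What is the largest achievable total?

Treat each block as its own option and order by rate: Security/tier1 22 > Support/tier1 18 > Security/tier2 17 > Design/tier1 16 > Sales/tier1 13 > Design/tier2 7 > R&D/tier1 6 > Support/tier2 5 > R&D/tier2 3 > Sales/tier2 2.
Security tier1 at 22: fill all 8 — 17 left.
Support tier1 at 18: fill all 7 — 10 left.
Security tier2 at 17: fill all 9 — 1 left.
Design/tier1: +1 of 6 at 16; pool empty.
Total = 22×8 + 18×7 + 17×9 + 16×1 = 471.

471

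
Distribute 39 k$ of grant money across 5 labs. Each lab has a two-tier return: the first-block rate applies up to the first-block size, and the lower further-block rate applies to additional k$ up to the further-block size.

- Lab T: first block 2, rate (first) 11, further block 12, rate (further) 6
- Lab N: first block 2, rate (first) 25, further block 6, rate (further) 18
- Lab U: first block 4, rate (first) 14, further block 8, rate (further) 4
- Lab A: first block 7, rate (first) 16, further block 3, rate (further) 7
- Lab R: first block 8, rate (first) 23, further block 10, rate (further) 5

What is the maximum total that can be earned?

Rank every tier by rate: Lab N/first 25 > Lab R/first 23 > Lab N/second 18 > Lab A/first 16 > Lab U/first 14 > Lab T/first 11 > Lab A/second 7 > Lab T/second 6 > Lab R/second 5 > Lab U/second 4.
Lab N first at 25: fill all 2 — 37 left.
Fill Lab R first block (8 at 23) — 29 left.
Lab N/second (18): +6 — 23 left.
Lab A/first (16): +7 — 16 left.
Fill Lab U first block (4 at 14) — 12 left.
Lab T first at 11: fill all 2 — 10 left.
Fill Lab A second block (3 at 7) — 7 left.
7 remain; put them into Lab T second at 6.
Total = 25×2 + 23×8 + 18×6 + 16×7 + 14×4 + 11×2 + 7×3 + 6×7 = 595.

595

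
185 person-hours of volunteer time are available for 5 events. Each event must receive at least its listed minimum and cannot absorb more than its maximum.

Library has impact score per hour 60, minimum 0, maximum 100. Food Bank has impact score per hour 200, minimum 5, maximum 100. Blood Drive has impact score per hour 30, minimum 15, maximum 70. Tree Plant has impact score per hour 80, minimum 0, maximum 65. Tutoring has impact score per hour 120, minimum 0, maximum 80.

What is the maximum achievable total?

28850

Meeting every minimum uses 0+5+15+0+0 = 20 person-hours, leaving 165.
Rank by impact score per hour: Food Bank 200 > Tutoring 120 > Tree Plant 80 > Library 60 > Blood Drive 30.
Food Bank takes 95 more to reach its cap of 100 ; 70 left.
Tutoring has room for 80 more but only 70 remain, so it gets 70.
Total = 200×100 + 30×15 + 120×70 = 28850.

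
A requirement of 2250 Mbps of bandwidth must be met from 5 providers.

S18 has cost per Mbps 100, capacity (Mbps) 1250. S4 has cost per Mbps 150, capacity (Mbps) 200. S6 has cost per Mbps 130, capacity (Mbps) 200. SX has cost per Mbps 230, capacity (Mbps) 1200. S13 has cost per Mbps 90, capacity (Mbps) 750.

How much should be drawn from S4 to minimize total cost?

50

Use providers in increasing cost order.
S13 at 90: take all 750 Mbps → 1500 still needed.
S18 (100): use full 1250 → 250 Mbps to go.
S6 at 130: take all 200 Mbps → 50 still needed.
Take 50 from S4 at 150 to finish.
SX: unused.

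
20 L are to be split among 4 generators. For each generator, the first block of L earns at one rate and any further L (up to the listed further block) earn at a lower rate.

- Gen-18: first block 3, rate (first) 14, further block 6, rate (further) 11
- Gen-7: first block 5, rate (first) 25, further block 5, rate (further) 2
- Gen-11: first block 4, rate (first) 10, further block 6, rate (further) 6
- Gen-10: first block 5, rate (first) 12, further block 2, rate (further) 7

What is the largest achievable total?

303

Rank every tier by rate: Gen-7/first 25 > Gen-18/first 14 > Gen-10/first 12 > Gen-18/second 11 > Gen-11/first 10 > Gen-10/second 7 > Gen-11/second 6 > Gen-7/second 2.
Gen-7 first at 25: fill all 5 → 15 left.
Fill Gen-18 first block (3 at 14) → 12 left.
Fill Gen-10 first block (5 at 12) → 7 left.
Gen-18/second (11): +6 → 1 left.
Gen-11/first: +1 of 4 at 10; pool empty.
Total = 25×5 + 14×3 + 12×5 + 11×6 + 10×1 = 303.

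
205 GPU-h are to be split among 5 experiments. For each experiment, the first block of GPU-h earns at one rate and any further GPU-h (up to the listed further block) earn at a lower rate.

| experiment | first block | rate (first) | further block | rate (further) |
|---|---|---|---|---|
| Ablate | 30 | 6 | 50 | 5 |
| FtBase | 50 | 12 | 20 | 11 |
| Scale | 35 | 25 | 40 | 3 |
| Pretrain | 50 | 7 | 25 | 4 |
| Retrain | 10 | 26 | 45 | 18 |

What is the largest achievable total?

3080

Rank every tier by rate: Retrain/first 26 > Scale/first 25 > Retrain/second 18 > FtBase/first 12 > FtBase/second 11 > Pretrain/first 7 > Ablate/first 6 > Ablate/second 5 > Pretrain/second 4 > Scale/second 3.
Fill Retrain first block (10 at 26) ; 195 left.
Scale/first (25): +35 ; 160 left.
Retrain second at 18: fill all 45 ; 115 left.
Fill FtBase first block (50 at 12) ; 65 left.
FtBase/second (11): +20 ; 45 left.
Pretrain first at 7: only 45 left, fill 45.
Total = 26×10 + 25×35 + 18×45 + 12×50 + 11×20 + 7×45 = 3080.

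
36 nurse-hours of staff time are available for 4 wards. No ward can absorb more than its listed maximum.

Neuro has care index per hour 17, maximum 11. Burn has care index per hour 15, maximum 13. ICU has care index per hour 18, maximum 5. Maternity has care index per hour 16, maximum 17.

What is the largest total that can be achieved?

594

Rank by care index per hour: ICU 18 > Neuro 17 > Maternity 16 > Burn 15.
ICU: +5 to 5 (cap) — 31 left.
Give Neuro 11 to hit its cap of 11 — 20 left.
Give Maternity 17 to hit its cap of 17 — 3 left.
Only 3 left; Burn takes them to reach 3.
Total = 17×11 + 15×3 + 18×5 + 16×17 = 594.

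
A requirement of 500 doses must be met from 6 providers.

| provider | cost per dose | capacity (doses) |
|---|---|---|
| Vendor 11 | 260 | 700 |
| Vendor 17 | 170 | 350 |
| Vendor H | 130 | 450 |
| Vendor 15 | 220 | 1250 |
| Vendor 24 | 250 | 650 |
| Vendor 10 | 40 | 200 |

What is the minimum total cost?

47000

Fill from the cheapest provider first.
Vendor 10 at 40: take all 200 doses → 300 still needed.
Vendor H at 130: take 300 of its 450 → requirement met.
Vendor 17, Vendor 15, Vendor 24, Vendor 11: unused.
Cost = 200×40 + 300×130 = 47000.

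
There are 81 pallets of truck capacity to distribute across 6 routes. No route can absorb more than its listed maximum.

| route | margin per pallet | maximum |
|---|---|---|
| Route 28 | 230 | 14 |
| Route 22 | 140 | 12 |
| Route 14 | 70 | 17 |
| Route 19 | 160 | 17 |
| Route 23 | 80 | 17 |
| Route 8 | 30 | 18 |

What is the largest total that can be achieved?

Order the routes by margin per pallet: Route 28 230 > Route 19 160 > Route 22 140 > Route 23 80 > Route 14 70 > Route 8 30.
Give Route 28 14 to hit its cap of 14 ; 67 left.
Route 19 takes 17 to reach its cap of 17 ; 50 left.
Give Route 22 12 to hit its cap of 12 ; 38 left.
Route 23: +17 to 17 (cap) ; 21 left.
Route 14 takes 17 to reach its cap of 17 ; 4 left.
Route 8: +4 (room for 18) → 4. Pool exhausted.
Total = 230×14 + 140×12 + 70×17 + 160×17 + 80×17 + 30×4 = 10290.

10290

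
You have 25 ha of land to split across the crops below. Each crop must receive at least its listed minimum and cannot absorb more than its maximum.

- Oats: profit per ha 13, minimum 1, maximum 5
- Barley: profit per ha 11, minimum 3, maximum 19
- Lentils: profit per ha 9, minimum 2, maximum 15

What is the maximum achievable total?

281

Meeting every minimum uses 1+3+2 = 6 ha, leaving 19.
Highest profit per ha first: Oats 13 > Barley 11 > Lentils 9.
Oats: +4 to 5 (cap) → 15 left.
Barley: +15 (room for 16) → 18. Pool exhausted.
Total = 13×5 + 11×18 + 9×2 = 281.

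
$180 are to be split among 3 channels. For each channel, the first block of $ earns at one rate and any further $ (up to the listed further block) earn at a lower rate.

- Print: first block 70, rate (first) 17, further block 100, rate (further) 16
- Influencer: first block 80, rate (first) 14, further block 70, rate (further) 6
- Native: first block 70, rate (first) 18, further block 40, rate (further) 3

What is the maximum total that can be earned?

Order all 6 blocks by rate: Native/first 18 > Print/first 17 > Print/second 16 > Influencer/first 14 > Influencer/second 6 > Native/second 3.
Native/first (18): +70 ; 110 left.
Print first at 17: fill all 70 ; 40 left.
Print/second: +40 of 100 at 16; pool empty.
Total = 18×70 + 17×70 + 16×40 = 3090.

3090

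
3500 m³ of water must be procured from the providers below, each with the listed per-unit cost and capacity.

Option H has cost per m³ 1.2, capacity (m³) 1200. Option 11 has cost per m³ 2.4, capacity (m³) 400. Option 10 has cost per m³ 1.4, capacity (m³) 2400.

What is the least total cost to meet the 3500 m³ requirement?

4660

Use providers in increasing cost order.
Option H at 1.2: take all 1200 m³ — 2300 still needed.
Take 2300 from Option 10 at 1.4 to finish.
Option 11: unused.
Cost = 1200×1.2 + 2300×1.4 = 4660.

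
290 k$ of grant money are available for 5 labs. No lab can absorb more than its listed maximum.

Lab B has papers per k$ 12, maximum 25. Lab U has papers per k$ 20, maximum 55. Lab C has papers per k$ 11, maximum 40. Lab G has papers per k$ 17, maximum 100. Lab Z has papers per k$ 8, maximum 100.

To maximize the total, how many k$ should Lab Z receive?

70

Order the labs by papers per k$: Lab U 20 > Lab G 17 > Lab B 12 > Lab C 11 > Lab Z 8.
Give Lab U 55 to hit its cap of 55 → 235 left.
Lab G: +100 to 100 (cap) → 135 left.
Lab B: +25 to 25 (cap) → 110 left.
Lab C: +40 to 40 (cap) → 70 left.
Lab Z has room for 100 but only 70 remain, so it gets 70.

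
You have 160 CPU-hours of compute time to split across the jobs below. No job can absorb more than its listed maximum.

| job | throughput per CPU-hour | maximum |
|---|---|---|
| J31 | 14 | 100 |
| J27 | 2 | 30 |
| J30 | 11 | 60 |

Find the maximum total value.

2060

Highest throughput per CPU-hour first: J31 14 > J30 11 > J27 2.
J31: +100 to 100 (cap) ; 60 left.
Give J30 60 to hit its cap of 60 ; 0 left.
Total = 14×100 + 11×60 = 2060.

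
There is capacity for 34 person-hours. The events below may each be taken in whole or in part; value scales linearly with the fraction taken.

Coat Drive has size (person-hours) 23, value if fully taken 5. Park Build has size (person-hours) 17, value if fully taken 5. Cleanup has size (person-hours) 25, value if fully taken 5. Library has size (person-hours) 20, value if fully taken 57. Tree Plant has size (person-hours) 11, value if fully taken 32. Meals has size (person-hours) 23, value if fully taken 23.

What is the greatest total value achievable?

Best value per unit of size first: Tree Plant 32/11≈2.91, Library 57/20≈2.85, Meals 23/23≈1, Park Build 5/17≈0.294, Coat Drive 5/23≈0.217, Cleanup 5/25≈0.2.
All 11 person-hours of Tree Plant fit (value 32) → 23 remain.
All 20 person-hours of Library fit (value 57) → 3 remain.
3 person-hours left: a 3/23 share of Meals gives 23×3/23 = 3.
Total value = 92.

92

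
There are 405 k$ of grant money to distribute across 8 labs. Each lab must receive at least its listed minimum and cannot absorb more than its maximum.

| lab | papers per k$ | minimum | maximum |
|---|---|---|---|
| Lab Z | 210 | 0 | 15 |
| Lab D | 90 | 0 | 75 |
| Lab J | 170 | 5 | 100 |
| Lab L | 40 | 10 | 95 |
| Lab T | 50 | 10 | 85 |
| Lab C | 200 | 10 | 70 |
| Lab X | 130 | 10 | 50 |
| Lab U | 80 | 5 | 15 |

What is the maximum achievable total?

52500

Meeting every minimum uses 0+0+5+10+10+10+10+5 = 50 k$, leaving 355.
Highest papers per k$ first: Lab Z 210 > Lab C 200 > Lab J 170 > Lab X 130 > Lab D 90 > Lab U 80 > Lab T 50 > Lab L 40.
Lab Z: +15 to 15 (cap) → 340 left.
Lab C takes 60 more to reach its cap of 70 → 280 left.
Lab J takes 95 more to reach its cap of 100 → 185 left.
Give Lab X 40 more to hit its cap of 50 → 145 left.
Lab D: +75 to 75 (cap) → 70 left.
Lab U takes 10 more to reach its cap of 15 → 60 left.
Only 60 left; Lab T takes them to reach 70.
Total = 210×15 + 90×75 + 170×100 + 40×10 + 50×70 + 200×70 + 130×50 + 80×15 = 52500.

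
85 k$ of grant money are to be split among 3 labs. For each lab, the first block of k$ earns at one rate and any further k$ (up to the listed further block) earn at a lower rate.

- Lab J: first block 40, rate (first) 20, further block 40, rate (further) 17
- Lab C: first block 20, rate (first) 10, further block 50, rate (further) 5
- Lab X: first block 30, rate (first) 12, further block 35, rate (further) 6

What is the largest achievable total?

1540

Treat each block as its own option and order by rate: Lab J/first 20 > Lab J/second 17 > Lab X/first 12 > Lab C/first 10 > Lab X/second 6 > Lab C/second 5.
Lab J first at 20: fill all 40 — 45 left.
Lab J/second (17): +40 — 5 left.
Lab X first at 12: only 5 left, fill 5.
Total = 20×40 + 17×40 + 12×5 = 1540.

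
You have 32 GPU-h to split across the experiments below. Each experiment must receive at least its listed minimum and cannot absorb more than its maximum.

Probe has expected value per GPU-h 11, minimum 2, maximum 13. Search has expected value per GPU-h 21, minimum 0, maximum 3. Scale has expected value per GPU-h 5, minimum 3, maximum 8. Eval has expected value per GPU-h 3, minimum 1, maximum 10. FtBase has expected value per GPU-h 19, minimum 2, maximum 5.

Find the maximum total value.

Meeting every minimum uses 2+0+3+1+2 = 8 GPU-h, leaving 24.
Highest expected value per GPU-h first: Search 21 > FtBase 19 > Probe 11 > Scale 5 > Eval 3.
Give Search 3 more to hit its cap of 3 — 21 left.
FtBase takes 3 more to reach its cap of 5 — 18 left.
Probe: +11 to 13 (cap) — 7 left.
Give Scale 5 more to hit its cap of 8 — 2 left.
Eval has room for 9 more but only 2 remain, so it gets 3.
Total = 11×13 + 21×3 + 5×8 + 3×3 + 19×5 = 350.

350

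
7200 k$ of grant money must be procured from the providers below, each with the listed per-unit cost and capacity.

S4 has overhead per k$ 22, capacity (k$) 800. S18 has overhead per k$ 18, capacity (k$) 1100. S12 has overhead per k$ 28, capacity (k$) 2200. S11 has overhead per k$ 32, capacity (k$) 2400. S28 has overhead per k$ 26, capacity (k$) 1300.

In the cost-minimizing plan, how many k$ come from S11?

1800

Fill from the cheapest provider first.
S18 (18): use full 1100 — 6100 k$ to go.
S4 at 22: take all 800 k$ — 5300 still needed.
S28 at 26: take all 1300 k$ — 4000 still needed.
S12 at 28: take all 2200 k$ — 1800 still needed.
S11 at 32: take 1800 of its 2400 — requirement met.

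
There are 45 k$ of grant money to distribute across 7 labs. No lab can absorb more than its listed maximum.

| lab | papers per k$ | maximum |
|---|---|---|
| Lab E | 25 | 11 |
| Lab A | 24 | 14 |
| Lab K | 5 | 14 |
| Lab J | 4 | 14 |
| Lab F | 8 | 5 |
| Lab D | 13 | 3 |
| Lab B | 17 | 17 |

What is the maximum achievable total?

Order the labs by papers per k$: Lab E 25 > Lab A 24 > Lab B 17 > Lab D 13 > Lab F 8 > Lab K 5 > Lab J 4.
Lab E: +11 to 11 (cap) — 34 left.
Give Lab A 14 to hit its cap of 14 — 20 left.
Give Lab B 17 to hit its cap of 17 — 3 left.
Lab D takes 3 to reach its cap of 3 — 0 left.
Total = 25×11 + 24×14 + 13×3 + 17×17 = 939.

939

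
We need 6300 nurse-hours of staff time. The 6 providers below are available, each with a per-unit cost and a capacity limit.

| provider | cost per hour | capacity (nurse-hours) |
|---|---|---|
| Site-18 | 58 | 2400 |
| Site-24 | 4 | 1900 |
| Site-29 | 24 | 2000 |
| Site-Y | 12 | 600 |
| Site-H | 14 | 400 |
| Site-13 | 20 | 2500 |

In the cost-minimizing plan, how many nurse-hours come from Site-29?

Use providers in increasing cost order.
Site-24 (4): use full 1900 → 4400 nurse-hours to go.
Take 600 from Site-Y at 12 → need 3800 more.
Take 400 from Site-H at 14 → need 3400 more.
Site-13 at 20: take all 2500 nurse-hours → 900 still needed.
Site-29 at 24: take 900 of its 2000 → requirement met.
Site-18: unused.

900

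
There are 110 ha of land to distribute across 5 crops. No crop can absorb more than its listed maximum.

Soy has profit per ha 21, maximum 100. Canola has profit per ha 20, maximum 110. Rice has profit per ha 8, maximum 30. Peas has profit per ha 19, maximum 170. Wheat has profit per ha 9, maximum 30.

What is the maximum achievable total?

2300

Rank by profit per ha: Soy 21 > Canola 20 > Peas 19 > Wheat 9 > Rice 8.
Soy takes 100 to reach its cap of 100 — 10 left.
Only 10 left; Canola takes them to reach 10.
Total = 21×100 + 20×10 = 2300.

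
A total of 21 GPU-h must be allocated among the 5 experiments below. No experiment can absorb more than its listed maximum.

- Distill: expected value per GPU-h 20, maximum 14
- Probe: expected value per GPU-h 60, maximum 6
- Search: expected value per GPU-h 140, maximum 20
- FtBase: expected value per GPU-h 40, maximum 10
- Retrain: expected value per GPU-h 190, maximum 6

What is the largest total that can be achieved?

3240

Highest expected value per GPU-h first: Retrain 190 > Search 140 > Probe 60 > FtBase 40 > Distill 20.
Give Retrain 6 to hit its cap of 6 → 15 left.
Search: +15 (room for 20) → 15. Pool exhausted.
Total = 140×15 + 190×6 = 3240.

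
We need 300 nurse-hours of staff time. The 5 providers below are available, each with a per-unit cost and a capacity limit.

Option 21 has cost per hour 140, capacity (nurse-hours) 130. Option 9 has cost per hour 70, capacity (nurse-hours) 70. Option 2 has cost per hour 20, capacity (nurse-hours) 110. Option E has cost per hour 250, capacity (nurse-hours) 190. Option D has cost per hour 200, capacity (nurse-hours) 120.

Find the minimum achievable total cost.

Cheapest first:
Option 2 (20): use full 110 ; 190 nurse-hours to go.
Take 70 from Option 9 at 70 ; need 120 more.
Option 21 at 140: take 120 of its 130 ; requirement met.
Option D, Option E: unused.
Cost = 110×20 + 70×70 + 120×140 = 23900.

23900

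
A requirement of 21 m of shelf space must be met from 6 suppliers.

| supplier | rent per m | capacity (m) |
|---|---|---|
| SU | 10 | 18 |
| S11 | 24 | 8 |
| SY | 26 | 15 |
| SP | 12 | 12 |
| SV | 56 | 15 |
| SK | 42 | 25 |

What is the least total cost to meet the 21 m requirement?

Use suppliers in increasing cost order.
Take 18 from SU at 10 → need 3 more.
SP at 12: take 3 of its 12 → requirement met.
S11, SY, SK, SV: unused.
Cost = 18×10 + 3×12 = 216.

216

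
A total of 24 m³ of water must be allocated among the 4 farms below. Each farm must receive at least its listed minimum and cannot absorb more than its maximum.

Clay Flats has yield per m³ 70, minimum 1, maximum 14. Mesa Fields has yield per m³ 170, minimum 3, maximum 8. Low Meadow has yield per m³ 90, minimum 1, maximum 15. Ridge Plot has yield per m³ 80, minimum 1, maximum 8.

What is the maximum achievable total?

2770

Meeting every minimum uses 1+3+1+1 = 6 m³, leaving 18.
Rank by yield per m³: Mesa Fields 170 > Low Meadow 90 > Ridge Plot 80 > Clay Flats 70.
Give Mesa Fields 5 more to hit its cap of 8 ; 13 left.
Low Meadow: +13 (room for 14) → 14. Pool exhausted.
Total = 70×1 + 170×8 + 90×14 + 80×1 = 2770.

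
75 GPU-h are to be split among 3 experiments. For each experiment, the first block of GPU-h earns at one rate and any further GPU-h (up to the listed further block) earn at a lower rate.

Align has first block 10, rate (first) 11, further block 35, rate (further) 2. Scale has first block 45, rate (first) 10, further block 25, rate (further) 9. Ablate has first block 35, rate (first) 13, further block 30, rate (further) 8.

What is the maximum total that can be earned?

865

Treat each block as its own option and order by rate: Ablate/first 13 > Align/first 11 > Scale/first 10 > Scale/second 9 > Ablate/second 8 > Align/second 2.
Ablate first at 13: fill all 35 ; 40 left.
Align/first (11): +10 ; 30 left.
30 remain; put them into Scale first at 10.
Total = 13×35 + 11×10 + 10×30 = 865.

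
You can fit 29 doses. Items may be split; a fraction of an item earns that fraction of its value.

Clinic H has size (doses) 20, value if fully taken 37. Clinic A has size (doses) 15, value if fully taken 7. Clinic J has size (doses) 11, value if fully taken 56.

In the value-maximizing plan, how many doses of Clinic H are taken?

Sort by value density: Clinic J 56/11≈5.09, Clinic H 37/20≈1.85, Clinic A 7/15≈0.467.
Take all of Clinic J (11 doses, value 56) ; 18 doses left.
18 doses left: a 18/20 share of Clinic H gives 37×18/20 = 33.3.

18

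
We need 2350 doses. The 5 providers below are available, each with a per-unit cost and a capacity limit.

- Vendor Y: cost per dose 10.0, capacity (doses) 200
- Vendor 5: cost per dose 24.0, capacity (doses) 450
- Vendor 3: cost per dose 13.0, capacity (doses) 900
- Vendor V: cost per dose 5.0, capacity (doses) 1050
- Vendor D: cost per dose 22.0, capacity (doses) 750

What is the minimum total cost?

Use providers in increasing cost order.
Vendor V (5.0): use full 1050 → 1300 doses to go.
Vendor Y (10.0): use full 200 → 1100 doses to go.
Vendor 3 at 13.0: take all 900 doses → 200 still needed.
Take 200 from Vendor D at 22.0 to finish.
Vendor 5: unused.
Cost = 1050×5.0 + 200×10.0 + 900×13.0 + 200×22.0 = 23350.

23350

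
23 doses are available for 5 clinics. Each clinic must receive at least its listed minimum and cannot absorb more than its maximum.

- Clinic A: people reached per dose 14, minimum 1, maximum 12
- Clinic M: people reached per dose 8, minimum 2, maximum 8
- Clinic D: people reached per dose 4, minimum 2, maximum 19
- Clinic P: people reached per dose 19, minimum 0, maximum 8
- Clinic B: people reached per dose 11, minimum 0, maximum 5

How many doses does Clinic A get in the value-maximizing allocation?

11

Meeting every minimum uses 1+2+2+0+0 = 5 doses, leaving 18.
Order the clinics by people reached per dose: Clinic P 19 > Clinic A 14 > Clinic B 11 > Clinic M 8 > Clinic D 4.
Clinic P: +8 to 8 (cap) ; 10 left.
Only 10 left; Clinic A takes them to reach 11.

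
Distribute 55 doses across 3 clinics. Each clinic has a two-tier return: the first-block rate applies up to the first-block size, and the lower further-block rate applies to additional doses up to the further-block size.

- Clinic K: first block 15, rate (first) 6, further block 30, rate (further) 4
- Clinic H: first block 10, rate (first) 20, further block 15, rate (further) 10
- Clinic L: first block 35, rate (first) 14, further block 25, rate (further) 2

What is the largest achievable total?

790

Treat each block as its own option and order by rate: Clinic H/first 20 > Clinic L/first 14 > Clinic H/second 10 > Clinic K/first 6 > Clinic K/second 4 > Clinic L/second 2.
Clinic H first at 20: fill all 10 → 45 left.
Fill Clinic L first block (35 at 14) → 10 left.
Clinic H/second: +10 of 15 at 10; pool empty.
Total = 20×10 + 14×35 + 10×10 = 790.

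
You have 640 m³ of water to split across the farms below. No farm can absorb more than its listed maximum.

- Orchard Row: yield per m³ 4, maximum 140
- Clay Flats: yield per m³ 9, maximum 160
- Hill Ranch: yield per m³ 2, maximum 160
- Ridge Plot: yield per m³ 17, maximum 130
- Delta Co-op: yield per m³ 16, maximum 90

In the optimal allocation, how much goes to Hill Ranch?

Highest yield per m³ first: Ridge Plot 17 > Delta Co-op 16 > Clay Flats 9 > Orchard Row 4 > Hill Ranch 2.
Ridge Plot takes 130 to reach its cap of 130 — 510 left.
Delta Co-op takes 90 to reach its cap of 90 — 420 left.
Clay Flats: +160 to 160 (cap) — 260 left.
Give Orchard Row 140 to hit its cap of 140 — 120 left.
Hill Ranch: +120 (room for 160) → 120. Pool exhausted.

120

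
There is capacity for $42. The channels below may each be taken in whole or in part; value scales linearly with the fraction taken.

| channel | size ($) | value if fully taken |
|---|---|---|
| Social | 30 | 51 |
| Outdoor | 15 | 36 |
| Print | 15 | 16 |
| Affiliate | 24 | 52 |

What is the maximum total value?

Best value per unit of size first: Outdoor 36/15≈2.4, Affiliate 52/24≈2.17, Social 51/30≈1.7, Print 16/15≈1.07.
Outdoor: take in full, 15 $ for value 36 ; 27 left.
All 24 $ of Affiliate fit (value 52) ; 3 remain.
Fill the last 3 $ with part of Social: 3/30 of it earns 5.1.
Total value = 93.1.

93.1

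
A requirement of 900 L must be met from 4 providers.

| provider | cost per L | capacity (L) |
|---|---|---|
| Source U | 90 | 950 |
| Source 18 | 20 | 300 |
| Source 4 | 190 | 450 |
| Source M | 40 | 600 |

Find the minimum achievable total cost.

30000

Use providers in increasing cost order.
Source 18 at 20: take all 300 L — 600 still needed.
Take 600 from Source M at 40 — need 0 more.
Source U, Source 4: unused.
Cost = 300×20 + 600×40 = 30000.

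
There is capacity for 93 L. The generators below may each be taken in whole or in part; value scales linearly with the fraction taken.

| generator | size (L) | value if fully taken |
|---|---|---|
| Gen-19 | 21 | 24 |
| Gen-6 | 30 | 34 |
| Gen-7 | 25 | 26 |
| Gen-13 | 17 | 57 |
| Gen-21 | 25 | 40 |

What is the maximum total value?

Sort by value density: Gen-13 57/17≈3.35, Gen-21 40/25≈1.6, Gen-19 24/21≈1.14, Gen-6 34/30≈1.13, Gen-7 26/25≈1.04.
Gen-13: take in full, 17 L for value 57 → 76 left.
Take all of Gen-21 (25 L, value 40) → 51 L left.
Gen-19: take in full, 21 L for value 24 → 30 left.
Gen-6: take in full, 30 L for value 34 → 0 left.
Total value = 155.

155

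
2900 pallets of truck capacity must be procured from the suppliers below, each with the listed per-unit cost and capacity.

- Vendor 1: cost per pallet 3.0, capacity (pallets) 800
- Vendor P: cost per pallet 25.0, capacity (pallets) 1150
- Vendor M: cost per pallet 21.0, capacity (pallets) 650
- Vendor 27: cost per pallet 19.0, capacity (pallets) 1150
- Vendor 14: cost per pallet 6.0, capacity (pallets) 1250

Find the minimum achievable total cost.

26050

Cheapest first:
Vendor 1 (3.0): use full 800 → 2100 pallets to go.
Take 1250 from Vendor 14 at 6.0 → need 850 more.
Vendor 27 (19.0): take the remaining 850 → done.
Vendor M, Vendor P: unused.
Cost = 800×3.0 + 1250×6.0 + 850×19.0 = 26050.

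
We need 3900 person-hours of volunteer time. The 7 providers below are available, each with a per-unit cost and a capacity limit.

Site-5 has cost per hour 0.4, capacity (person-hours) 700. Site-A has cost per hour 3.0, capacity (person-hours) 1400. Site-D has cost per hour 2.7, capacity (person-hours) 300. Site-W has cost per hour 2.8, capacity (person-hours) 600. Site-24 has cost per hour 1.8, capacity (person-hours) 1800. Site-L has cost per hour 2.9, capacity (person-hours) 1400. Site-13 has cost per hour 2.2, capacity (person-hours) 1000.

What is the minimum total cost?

Fill from the cheapest provider first.
Take 700 from Site-5 at 0.4 — need 3200 more.
Site-24 (1.8): use full 1800 — 1400 person-hours to go.
Site-13 at 2.2: take all 1000 person-hours — 400 still needed.
Site-D at 2.7: take all 300 person-hours — 100 still needed.
Site-W at 2.8: take 100 of its 600 — requirement met.
Site-L, Site-A: unused.
Cost = 700×0.4 + 1800×1.8 + 1000×2.2 + 300×2.7 + 100×2.8 = 6810.

6810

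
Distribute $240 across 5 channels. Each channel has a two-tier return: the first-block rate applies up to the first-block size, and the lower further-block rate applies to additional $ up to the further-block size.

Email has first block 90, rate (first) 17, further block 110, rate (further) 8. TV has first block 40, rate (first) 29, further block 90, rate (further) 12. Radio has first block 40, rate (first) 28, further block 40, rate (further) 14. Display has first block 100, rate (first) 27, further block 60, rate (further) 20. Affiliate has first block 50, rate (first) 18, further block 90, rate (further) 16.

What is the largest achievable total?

Treat each block as its own option and order by rate: TV/first 29 > Radio/first 28 > Display/first 27 > Display/second 20 > Affiliate/first 18 > Email/first 17 > Affiliate/second 16 > Radio/second 14 > TV/second 12 > Email/second 8.
TV first at 29: fill all 40 ; 200 left.
Radio first at 28: fill all 40 ; 160 left.
Fill Display first block (100 at 27) ; 60 left.
Display second at 20: fill all 60 ; 0 left.
Total = 29×40 + 28×40 + 27×100 + 20×60 = 6180.

6180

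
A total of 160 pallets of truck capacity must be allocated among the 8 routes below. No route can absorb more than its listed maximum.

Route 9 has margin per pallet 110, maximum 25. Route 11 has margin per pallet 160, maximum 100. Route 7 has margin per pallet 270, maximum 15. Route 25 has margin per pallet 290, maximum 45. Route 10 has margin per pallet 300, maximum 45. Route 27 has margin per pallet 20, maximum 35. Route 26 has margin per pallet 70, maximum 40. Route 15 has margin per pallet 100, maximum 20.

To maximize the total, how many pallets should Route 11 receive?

55

Highest margin per pallet first: Route 10 300 > Route 25 290 > Route 7 270 > Route 11 160 > Route 9 110 > Route 15 100 > Route 26 70 > Route 27 20.
Give Route 10 45 to hit its cap of 45 → 115 left.
Route 25: +45 to 45 (cap) → 70 left.
Give Route 7 15 to hit its cap of 15 → 55 left.
Route 11: +55 (room for 100) → 55. Pool exhausted.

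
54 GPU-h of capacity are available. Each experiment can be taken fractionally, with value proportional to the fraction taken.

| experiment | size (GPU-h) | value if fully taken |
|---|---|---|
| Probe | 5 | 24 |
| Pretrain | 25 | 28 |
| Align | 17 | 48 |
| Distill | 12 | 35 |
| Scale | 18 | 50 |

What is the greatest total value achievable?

Best value per unit of size first: Probe 24/5≈4.8, Distill 35/12≈2.92, Align 48/17≈2.82, Scale 50/18≈2.78, Pretrain 28/25≈1.12.
All 5 GPU-h of Probe fit (value 24) — 49 remain.
All 12 GPU-h of Distill fit (value 35) — 37 remain.
Take all of Align (17 GPU-h, value 48) — 20 GPU-h left.
Take all of Scale (18 GPU-h, value 50) — 2 GPU-h left.
Fill the last 2 GPU-h with part of Pretrain: 2/25 of it earns 2.24.
Total value = 159.24.

159.24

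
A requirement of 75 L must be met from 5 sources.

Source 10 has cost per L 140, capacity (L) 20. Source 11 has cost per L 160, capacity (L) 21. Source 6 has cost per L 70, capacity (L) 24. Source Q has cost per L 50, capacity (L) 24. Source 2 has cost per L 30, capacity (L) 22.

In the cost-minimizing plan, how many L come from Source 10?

Fill from the cheapest source first.
Source 2 (30): use full 22 — 53 L to go.
Take 24 from Source Q at 50 — need 29 more.
Source 6 (70): use full 24 — 5 L to go.
Source 10 at 140: take 5 of its 20 — requirement met.
Source 11: unused.

5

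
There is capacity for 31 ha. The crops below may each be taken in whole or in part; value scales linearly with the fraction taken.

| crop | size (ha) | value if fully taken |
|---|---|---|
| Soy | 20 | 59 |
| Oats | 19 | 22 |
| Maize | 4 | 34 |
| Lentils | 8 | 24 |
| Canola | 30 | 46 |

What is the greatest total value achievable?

Best value per unit of size first: Maize 34/4≈8.5, Lentils 24/8≈3, Soy 59/20≈2.95, Canola 46/30≈1.53, Oats 22/19≈1.16.
All 4 ha of Maize fit (value 34) → 27 remain.
Lentils: take in full, 8 ha for value 24 → 19 left.
Fill the last 19 ha with part of Soy: 19/20 of it earns 56.05.
Total value = 114.05.

114.05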